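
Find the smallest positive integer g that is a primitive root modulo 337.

φ(337) = 337 − 1 = 336 = 2^4 · 3 · 7.
Test candidates g = 2, 3, … against the prime factors q ∈ {2, 3, 7} of φ(337): g is a generator iff g^(336/q) ≢ 1 for every such q.
g = 2: 2^168 ≡ 1 — hits 1, so not a primitive root.
g = 3: 3^168 ≡ 1 — hits 1, so not a primitive root.
g = 4: 4^168 ≡ 1 — hits 1, so not a primitive root.
g = 5: 5^168 ≡ 336; 5^112 ≡ 1 — hits 1, so not a primitive root.
g = 6: 6^168 ≡ 1 — hits 1, so not a primitive root.
g = 7: 7^168 ≡ 1 — hits 1, so not a primitive root.
g = 8: 8^168 ≡ 1 — hits 1, so not a primitive root.
g = 9: 9^168 ≡ 1 — hits 1, so not a primitive root.
g = 10: 10^168 ≡ 336; 10^112 ≡ 128; 10^48 ≡ 175 — none is 1, so 10 is a primitive root.
The smallest primitive root modulo 337 is 10.

10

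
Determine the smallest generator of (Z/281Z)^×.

φ(281) = 281 − 1 = 280 = 2^3 · 5 · 7.
g is a primitive root iff g^(280/q) ≢ 1 (mod 281) for each prime q ∈ {2, 5, 7}.
g = 2: 2^140 ≡ 1 — hits 1, so not a primitive root.
g = 3: 3^140 ≡ 280; 3^56 ≡ 86; 3^40 ≡ 249 — none is 1, so 3 is a primitive root.
So 3 is the smallest generator of (Z/281Z)^×.

3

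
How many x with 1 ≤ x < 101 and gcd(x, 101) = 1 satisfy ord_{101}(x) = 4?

φ(101) = 101 − 1 = 100 = 2^2 · 5^2.
(Z/101Z)^× is cyclic (|G| = 100); a cyclic group of order m has exactly φ(d) elements of each order d | m, and none otherwise.
4 = 2^2 divides 100, and φ(4) = 2.

2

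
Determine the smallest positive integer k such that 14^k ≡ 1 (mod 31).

15

ord(14) | φ(31) = 31 − 1 = 30 = 2 · 3 · 5.
Divisors of 30: 1, 2, 3, 5, 6, 10, 15, 30.
Evaluate successive powers at the divisors of 30:
14^1 ≡ 14
14^2 ≡ 10
14^3 ≡ 16
14^5 ≡ 5
14^6 ≡ 8
14^10 ≡ 25
14^15 ≡ 1
Hence ord(14) = 15.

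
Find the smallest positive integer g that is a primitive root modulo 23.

φ(23) = 23 − 1 = 22 = 2 · 11.
Test candidates g = 2, 3, … against the prime factors q ∈ {2, 11} of φ(23): g is a generator iff g^(22/q) ≢ 1 for every such q.
g = 2: 2^11 ≡ 1 — hits 1, so not a primitive root.
g = 3: 3^11 ≡ 1 — hits 1, so not a primitive root.
g = 4: 4^11 ≡ 1 — hits 1, so not a primitive root.
g = 5: 5^11 ≡ 22; 5^2 ≡ 2 — none is 1, so 5 is a primitive root.
Hence the least primitive root of 23 is 5.

5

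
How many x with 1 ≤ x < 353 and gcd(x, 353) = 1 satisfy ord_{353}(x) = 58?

0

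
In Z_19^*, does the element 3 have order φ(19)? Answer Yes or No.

φ(19) = 19 − 1 = 18 = 2 · 3^2.
Test 3^(18/q) mod 19 for each prime factor q of 18:
3^9 ≡ 18 (mod 19)  [q = 2: ≢ 1 ✓]
3^6 ≡ 7 (mod 19)  [q = 3: ≢ 1 ✓]
Every test exponent gives a nontrivial residue, hence 3 generates the full group.

Yes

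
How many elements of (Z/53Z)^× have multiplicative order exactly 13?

φ(53) = 53 − 1 = 52 = 2^2 · 13.
In a cyclic group of order 52, there are φ(d) elements of order d for each divisor d of 52, and zero for non-divisors.
13 | 52, and φ(13) = 13 − 1 = 12.

12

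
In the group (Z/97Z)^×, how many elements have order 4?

φ(97) = 97 − 1 = 96 = 2^5 · 3.
(Z/97Z)^× is cyclic (|G| = 96); a cyclic group of order m has exactly φ(d) elements of each order d | m, and none otherwise.
4 = 2^2 divides 96, and φ(4) = 2.

2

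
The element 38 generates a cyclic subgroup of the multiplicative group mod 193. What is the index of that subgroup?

1

ord(38) | φ(193) = 193 − 1 = 192 = 2^6 · 3.
Divisors of 192: 1, 2, 3, 4, 6, 8, 12, 16, 24, 32, 48, 64, 96, 192.
Evaluate successive powers at the divisors of 192:
38^1 ≡ 38 (mod 193)
38^2 ≡ 93 (mod 193)
38^3 ≡ 60 (mod 193)
38^4 ≡ 157 (mod 193)
38^6 ≡ 126 (mod 193)
38^8 ≡ 138 (mod 193)
38^12 ≡ 50 (mod 193)
38^16 ≡ 130 (mod 193)
38^24 ≡ 184 (mod 193)
38^32 ≡ 109 (mod 193)
38^48 ≡ 81 (mod 193)
38^64 ≡ 108 (mod 193)
38^96 ≡ 192 (mod 193)
38^192 ≡ 1 (mod 193) ✓
The order of 38 is 192, so the subgroup it generates has 192 elements.
The index is φ(193) / ord(38) = 192 / 192 = 1.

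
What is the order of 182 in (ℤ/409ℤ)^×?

68

Since 182 ∈ (Z/409Z)^×, its order divides φ(409) = 409 − 1 = 408 = 2^3 · 3 · 17.
Divisors of 408: 1, 2, 3, 4, 6, 8, 12, 17, 24, 34, 51, 68, 102, 136, 204, 408.
Check 182^d mod 409 for each divisor in increasing order:
182^1 ≡ 182 (mod 409)
182^2 ≡ 404 (mod 409)
182^3 ≡ 317 (mod 409)
182^4 ≡ 25 (mod 409)
182^6 ≡ 284 (mod 409)
182^8 ≡ 216 (mod 409)
182^12 ≡ 83 (mod 409)
182^17 ≡ 143 (mod 409)
182^24 ≡ 345 (mod 409)
182^34 ≡ 408 (mod 409)
182^51 ≡ 266 (mod 409)
182^68 ≡ 1 (mod 409) ✓
Hence ord(182) = 68.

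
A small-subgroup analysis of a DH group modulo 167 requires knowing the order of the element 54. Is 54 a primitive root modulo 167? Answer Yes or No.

No

φ(167) = 167 − 1 = 166 = 2 · 83.
Test 54^(166/q) mod 167 for each prime factor q of 166:
54^83 ≡ 1 (mod 167)  [q = 2: ≡ 1 ✗]
54^2 ≡ 77 (mod 167)  [q = 83: ≢ 1 ✓]
Since 54^83 ≡ 1, the order of 54 divides 83 < 166, so 54 is not a primitive root.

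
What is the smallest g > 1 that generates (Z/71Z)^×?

7

φ(71) = 71 − 1 = 70 = 2 · 5 · 7.
g is a primitive root iff g^(70/q) ≢ 1 (mod 71) for each prime q ∈ {2, 5, 7}.
g = 2: 2^35 ≡ 1 — hits 1, so not a primitive root.
g = 3: 3^35 ≡ 1 — hits 1, so not a primitive root.
g = 4: 4^35 ≡ 1 — hits 1, so not a primitive root.
g = 5: 5^35 ≡ 1 — hits 1, so not a primitive root.
g = 6: 6^35 ≡ 1 — hits 1, so not a primitive root.
g = 7: 7^35 ≡ 70; 7^14 ≡ 54; 7^10 ≡ 45 — none is 1, so 7 is a primitive root.
So 7 is the smallest generator of (Z/71Z)^×.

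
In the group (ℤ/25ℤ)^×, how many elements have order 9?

φ(25) = φ(5^2) = 5·(5−1) = 20 = 2^2 · 5.
Since (Z/25Z)^× is cyclic of order 20, the number of elements of order d is φ(d) when d | 20 and 0 otherwise.
Since 9 ∤ 20, the count is 0.

0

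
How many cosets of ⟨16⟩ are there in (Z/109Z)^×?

12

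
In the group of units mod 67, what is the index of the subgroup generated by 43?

3

By Lagrange's theorem, ord_67(43) divides φ(67) = 67 − 1 = 66 = 2 · 3 · 11.
Divisors of 66: 1, 2, 3, 6, 11, 22, 33, 66.
Test each divisor d:
43^1 ≡ 43 (mod 67)
43^2 ≡ 40 (mod 67)
43^3 ≡ 45 (mod 67)
43^6 ≡ 15 (mod 67)
43^11 ≡ 66 (mod 67)
43^22 ≡ 1 (mod 67) ✓
Thus |⟨43⟩| = ord(43) = 22.
The index is φ(67) / ord(43) = 66 / 22 = 3.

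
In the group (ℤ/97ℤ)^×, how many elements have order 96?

32

φ(97) = 97 − 1 = 96 = 2^5 · 3.
In a cyclic group of order 96, there are φ(d) elements of order d for each divisor d of 96, and zero for non-divisors.
96 = 2^5 · 3 divides 96, and φ(96) = 32.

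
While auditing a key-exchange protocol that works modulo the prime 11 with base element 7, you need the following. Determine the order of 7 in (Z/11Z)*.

By Lagrange's theorem, ord_11(7) divides φ(11) = 11 − 1 = 10 = 2 · 5.
Divisors of 10: 1, 2, 5, 10.
Test each divisor d:
7^1 ≡ 7 (mod 11)
7^2 ≡ 5 (mod 11)
7^5 ≡ 10 (mod 11)
7^10 ≡ 1 (mod 11) ✓
The smallest such exponent is 10, so the order of 7 is 10.

10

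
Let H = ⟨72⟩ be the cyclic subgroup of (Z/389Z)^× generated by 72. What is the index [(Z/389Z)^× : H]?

1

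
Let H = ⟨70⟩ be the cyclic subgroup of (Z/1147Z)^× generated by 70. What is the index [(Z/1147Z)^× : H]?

24

By Lagrange's theorem, ord_1147(70) divides φ(1147) = φ(31·37) = (31−1)·(37−1) = 30·36 = 1080 = 2^3 · 3^3 · 5.
Divisors of 1080: 1, 2, 3, 4, 5, 6, 8, 9, 10, 12, 15, 18, 20, 24, 27, 30, 36, 40, 45, 54, 60, 72, 90, 108, 120, 135, 180, 216, 270, 360, 540, 1080.
Evaluate successive powers at the divisors of 1080:
70^1 ≡ 70 (mod 1147)
70^2 ≡ 312 (mod 1147)
70^3 ≡ 47 (mod 1147)
70^4 ≡ 996 (mod 1147)
70^5 ≡ 900 (mod 1147)
70^6 ≡ 1062 (mod 1147)
70^8 ≡ 1008 (mod 1147)
70^9 ≡ 593 (mod 1147)
70^10 ≡ 218 (mod 1147)
70^12 ≡ 343 (mod 1147)
70^15 ≡ 63 (mod 1147)
70^18 ≡ 667 (mod 1147)
70^20 ≡ 497 (mod 1147)
70^24 ≡ 655 (mod 1147)
70^27 ≡ 963 (mod 1147)
70^30 ≡ 528 (mod 1147)
70^36 ≡ 1000 (mod 1147)
70^40 ≡ 404 (mod 1147)
70^45 ≡ 1 (mod 1147) ✓
Thus |⟨70⟩| = ord(70) = 45.
The index is φ(1147) / ord(70) = 1080 / 45 = 24.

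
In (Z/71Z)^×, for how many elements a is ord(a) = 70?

24

φ(71) = 71 − 1 = 70 = 2 · 5 · 7.
Since (Z/71Z)^× is cyclic of order 70, the number of elements of order d is φ(d) when d | 70 and 0 otherwise.
70 = 2 · 5 · 7 divides 70, and φ(70) = 24.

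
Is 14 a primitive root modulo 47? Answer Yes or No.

No

φ(47) = 47 − 1 = 46 = 2 · 23.
An element g generates (Z/47Z)^× iff g^(46/q) ≢ 1 (mod 47) for each prime q ∈ {2, 23}.
14^23 ≡ 1 (mod 47)  [q = 2: ≡ 1 ✗]
14^2 ≡ 8 (mod 47)  [q = 23: ≢ 1 ✓]
The check at q = 2 fails, so 14 generates a proper subgroup.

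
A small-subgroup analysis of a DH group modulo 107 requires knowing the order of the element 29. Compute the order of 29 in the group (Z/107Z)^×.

53

By Lagrange's theorem, ord_107(29) divides φ(107) = 107 − 1 = 106 = 2 · 53.
Divisors of 106: 1, 2, 53, 106.
Compute 29^d (mod 107) for the divisors d until we hit 1:
29^1 ≡ 29
29^2 ≡ 92
29^53 ≡ 1
Therefore the multiplicative order of 29 modulo 107 is 53.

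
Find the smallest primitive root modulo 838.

11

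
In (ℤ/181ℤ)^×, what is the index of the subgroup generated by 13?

4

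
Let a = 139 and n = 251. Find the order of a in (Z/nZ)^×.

Since 139 ∈ (Z/251Z)^×, its order divides φ(251) = 251 − 1 = 250 = 2 · 5^3.
Divisors of 250: 1, 2, 5, 10, 25, 50, 125, 250.
Check 139^d mod 251 for each divisor in increasing order:
139^1 ≡ 139 (mod 251)
139^2 ≡ 245 (mod 251)
139^5 ≡ 235 (mod 251)
139^10 ≡ 5 (mod 251)
139^25 ≡ 102 (mod 251)
139^50 ≡ 113 (mod 251)
139^125 ≡ 250 (mod 251)
139^250 ≡ 1 (mod 251) ✓
Therefore the multiplicative order of 139 modulo 251 is 250.

250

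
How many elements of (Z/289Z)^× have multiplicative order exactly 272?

φ(289) = φ(17^2) = 17·(17−1) = 272 = 2^4 · 17.
In a cyclic group of order 272, there are φ(d) elements of order d for each divisor d of 272, and zero for non-divisors.
272 = 2^4 · 17 divides 272, and φ(272) = 128.

128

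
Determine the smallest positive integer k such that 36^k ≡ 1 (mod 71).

35

By Lagrange's theorem, ord_71(36) divides φ(71) = 71 − 1 = 70 = 2 · 5 · 7.
Divisors of 70: 1, 2, 5, 7, 10, 14, 35, 70.
Evaluate successive powers at the divisors of 70:
36^1 ≡ 36
36^2 ≡ 18
36^5 ≡ 20
36^7 ≡ 5
36^10 ≡ 45
36^14 ≡ 25
36^35 ≡ 1
Therefore the multiplicative order of 36 modulo 71 is 35.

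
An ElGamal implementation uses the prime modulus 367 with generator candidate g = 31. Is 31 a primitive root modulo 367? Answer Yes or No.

φ(367) = 367 − 1 = 366 = 2 · 3 · 61.
Test 31^(366/q) mod 367 for each prime factor q of 366:
31^183 ≡ 1 (mod 367)  [q = 2: ≡ 1 ✗]
31^122 ≡ 283 (mod 367)  [q = 3: ≢ 1 ✓]
31^6 ≡ 59 (mod 367)  [q = 61: ≢ 1 ✓]
The check at q = 2 fails, so 31 generates a proper subgroup.

No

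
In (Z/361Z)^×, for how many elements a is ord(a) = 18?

6

φ(361) = φ(19^2) = 19·(19−1) = 342 = 2 · 3^2 · 19.
In a cyclic group of order 342, there are φ(d) elements of order d for each divisor d of 342, and zero for non-divisors.
18 = 2 · 3^2 divides 342, and φ(18) = 6.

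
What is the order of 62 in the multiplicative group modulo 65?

12

ord(62) | φ(65) = φ(5·13) = (5−1)·(13−1) = 4·12 = 48 = 2^4 · 3.
Divisors of 48: 1, 2, 3, 4, 6, 8, 12, 16, 24, 48.
Compute 62^d (mod 65) for the divisors d until we hit 1:
62^1 ≡ 62 (mod 65)
62^2 ≡ 9 (mod 65)
62^3 ≡ 38 (mod 65)
62^4 ≡ 16 (mod 65)
62^6 ≡ 14 (mod 65)
62^8 ≡ 61 (mod 65)
62^12 ≡ 1 (mod 65) ✓
Therefore the multiplicative order of 62 modulo 65 is 12.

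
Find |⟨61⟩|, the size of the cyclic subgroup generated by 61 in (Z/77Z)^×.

30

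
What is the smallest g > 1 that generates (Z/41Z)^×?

φ(41) = 41 − 1 = 40 = 2^3 · 5.
g is a primitive root iff g^(40/q) ≢ 1 (mod 41) for each prime q ∈ {2, 5}.
g = 2: 2^20 ≡ 1 — hits 1, so not a primitive root.
g = 3: 3^20 ≡ 40; 3^8 ≡ 1 — hits 1, so not a primitive root.
g = 4: 4^20 ≡ 1 — hits 1, so not a primitive root.
g = 5: 5^20 ≡ 1 — hits 1, so not a primitive root.
g = 6: 6^20 ≡ 40; 6^8 ≡ 10 — none is 1, so 6 is a primitive root.
So 6 is the smallest generator of (Z/41Z)^×.

6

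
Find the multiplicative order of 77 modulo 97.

The order of 77 must divide φ(97) = 97 − 1 = 96 = 2^5 · 3.
Divisors of 96: 1, 2, 3, 4, 6, 8, 12, 16, 24, 32, 48, 96.
Check 77^d mod 97 for each divisor in increasing order:
77^1 ≡ 77 (mod 97)
77^2 ≡ 12 (mod 97)
77^3 ≡ 51 (mod 97)
77^4 ≡ 47 (mod 97)
77^6 ≡ 79 (mod 97)
77^8 ≡ 75 (mod 97)
77^12 ≡ 33 (mod 97)
77^16 ≡ 96 (mod 97)
77^24 ≡ 22 (mod 97)
77^32 ≡ 1 (mod 97) ✓
So ord_97(77) = 32.

32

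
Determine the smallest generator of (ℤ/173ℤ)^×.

2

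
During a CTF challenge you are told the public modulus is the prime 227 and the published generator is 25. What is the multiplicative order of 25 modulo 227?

By Lagrange's theorem, ord_227(25) divides φ(227) = 227 − 1 = 226 = 2 · 113.
Divisors of 226: 1, 2, 113, 226.
Compute 25^d (mod 227) for the divisors d until we hit 1:
25^1 ≡ 25 (mod 227)
25^2 ≡ 171 (mod 227)
25^113 ≡ 1 (mod 227) ✓
Hence ord(25) = 113.

113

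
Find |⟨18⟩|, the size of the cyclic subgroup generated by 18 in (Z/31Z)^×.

15

By Lagrange's theorem, ord_31(18) divides φ(31) = 31 − 1 = 30 = 2 · 3 · 5.
Divisors of 30: 1, 2, 3, 5, 6, 10, 15, 30.
Check 18^d mod 31 for each divisor in increasing order:
18^1 ≡ 18 (mod 31)
18^2 ≡ 14 (mod 31)
18^3 ≡ 4 (mod 31)
18^5 ≡ 25 (mod 31)
18^6 ≡ 16 (mod 31)
18^10 ≡ 5 (mod 31)
18^15 ≡ 1 (mod 31) ✓
So ord_31(18) = 15.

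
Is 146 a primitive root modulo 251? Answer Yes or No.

Yes

φ(251) = 251 − 1 = 250 = 2 · 5^3.
146 is a primitive root mod 251 iff 146^(φ(251)/q) ≢ 1 for every prime q | φ(251), i.e. q ∈ {2, 5}.
146^125 ≡ 250 (mod 251)  [q = 2: ≢ 1 ✓]
146^50 ≡ 149 (mod 251)  [q = 5: ≢ 1 ✓]
All checks pass, so 146 has order 250 and is a primitive root modulo 251.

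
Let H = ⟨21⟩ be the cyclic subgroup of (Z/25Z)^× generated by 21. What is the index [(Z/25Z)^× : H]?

4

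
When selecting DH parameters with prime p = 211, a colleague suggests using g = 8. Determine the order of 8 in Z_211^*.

70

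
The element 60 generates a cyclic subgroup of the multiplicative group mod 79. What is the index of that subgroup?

1

ord(60) | φ(79) = 79 − 1 = 78 = 2 · 3 · 13.
Divisors of 78: 1, 2, 3, 6, 13, 26, 39, 78.
Test each divisor d:
60^1 ≡ 60 (mod 79)
60^2 ≡ 45 (mod 79)
60^3 ≡ 14 (mod 79)
60^6 ≡ 38 (mod 79)
60^13 ≡ 56 (mod 79)
60^26 ≡ 55 (mod 79)
60^39 ≡ 78 (mod 79)
60^78 ≡ 1 (mod 79) ✓
So ord_79(60) = 78, hence |⟨60⟩| = 78.
The index is φ(79) / ord(60) = 78 / 78 = 1.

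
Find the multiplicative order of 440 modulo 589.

ord(440) | φ(589) = φ(19·31) = (19−1)·(31−1) = 18·30 = 540 = 2^2 · 3^3 · 5.
Divisors of 540: 1, 2, 3, 4, 5, 6, 9, 10, 12, 15, 18, 20, 27, 30, 36, 45, 54, 60, 90, 108, 135, 180, 270, 540.
Test each divisor d:
440^1 ≡ 440 (mod 589)
440^2 ≡ 408 (mod 589)
440^3 ≡ 464 (mod 589)
440^4 ≡ 366 (mod 589)
440^5 ≡ 243 (mod 589)
440^6 ≡ 311 (mod 589)
440^9 ≡ 588 (mod 589)
440^10 ≡ 149 (mod 589)
440^12 ≡ 125 (mod 589)
440^15 ≡ 278 (mod 589)
440^18 ≡ 1 (mod 589) ✓
So ord_589(440) = 18.

18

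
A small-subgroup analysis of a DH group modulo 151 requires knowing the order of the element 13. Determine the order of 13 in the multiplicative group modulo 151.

By Lagrange's theorem, ord_151(13) divides φ(151) = 151 − 1 = 150 = 2 · 3 · 5^2.
Divisors of 150: 1, 2, 3, 5, 6, 10, 15, 25, 30, 50, 75, 150.
Check 13^d mod 151 for each divisor in increasing order:
13^1 ≡ 13
13^2 ≡ 18
13^3 ≡ 83
13^5 ≡ 135
13^6 ≡ 94
13^10 ≡ 105
13^15 ≡ 132
13^25 ≡ 119
13^30 ≡ 59
13^50 ≡ 118
13^75 ≡ 150
13^150 ≡ 1
So ord_151(13) = 150.

150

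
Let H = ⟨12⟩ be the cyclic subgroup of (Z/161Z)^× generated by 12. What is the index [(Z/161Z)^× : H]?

2

ord(12) | φ(161) = φ(7·23) = (7−1)·(23−1) = 6·22 = 132 = 2^2 · 3 · 11.
Divisors of 132: 1, 2, 3, 4, 6, 11, 12, 22, 33, 44, 66, 132.
Evaluate successive powers at the divisors of 132:
12^1 ≡ 12 (mod 161)
12^2 ≡ 144 (mod 161)
12^3 ≡ 118 (mod 161)
12^4 ≡ 128 (mod 161)
12^6 ≡ 78 (mod 161)
12^11 ≡ 24 (mod 161)
12^12 ≡ 127 (mod 161)
12^22 ≡ 93 (mod 161)
12^33 ≡ 139 (mod 161)
12^44 ≡ 116 (mod 161)
12^66 ≡ 1 (mod 161) ✓
So ord_161(12) = 66, hence |⟨12⟩| = 66.
Index = |(Z/161Z)^×| / |⟨12⟩| = 132 / 66 = 2.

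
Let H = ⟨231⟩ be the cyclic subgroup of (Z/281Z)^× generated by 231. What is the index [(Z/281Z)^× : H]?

Since 231 ∈ (Z/281Z)^×, its order divides φ(281) = 281 − 1 = 280 = 2^3 · 5 · 7.
Divisors of 280: 1, 2, 4, 5, 7, 8, 10, 14, 20, 28, 35, 40, 56, 70, 140, 280.
Compute 231^d (mod 281) for the divisors d until we hit 1:
231^1 ≡ 231 (mod 281)
231^2 ≡ 252 (mod 281)
231^4 ≡ 279 (mod 281)
231^5 ≡ 100 (mod 281)
231^7 ≡ 191 (mod 281)
231^8 ≡ 4 (mod 281)
231^10 ≡ 165 (mod 281)
231^14 ≡ 232 (mod 281)
231^20 ≡ 249 (mod 281)
231^28 ≡ 153 (mod 281)
231^35 ≡ 280 (mod 281)
231^40 ≡ 181 (mod 281)
231^56 ≡ 86 (mod 281)
231^70 ≡ 1 (mod 281) ✓
Thus |⟨231⟩| = ord(231) = 70.
The index is φ(281) / ord(231) = 280 / 70 = 4.

4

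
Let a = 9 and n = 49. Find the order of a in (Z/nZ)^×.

21

By Lagrange's theorem, ord_49(9) divides φ(49) = φ(7^2) = 7·(7−1) = 42 = 2 · 3 · 7.
Divisors of 42: 1, 2, 3, 6, 7, 14, 21, 42.
Compute 9^d (mod 49) for the divisors d until we hit 1:
9^1 ≡ 9
9^2 ≡ 32
9^3 ≡ 43
9^6 ≡ 36
9^7 ≡ 30
9^14 ≡ 18
9^21 ≡ 1
Therefore the multiplicative order of 9 modulo 49 is 21.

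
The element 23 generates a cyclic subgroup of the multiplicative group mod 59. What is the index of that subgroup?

ord(23) | φ(59) = 59 − 1 = 58 = 2 · 29.
Divisors of 58: 1, 2, 29, 58.
Check 23^d mod 59 for each divisor in increasing order:
23^1 ≡ 23 (mod 59)
23^2 ≡ 57 (mod 59)
23^29 ≡ 58 (mod 59)
23^58 ≡ 1 (mod 59) ✓
The order of 23 is 58, so the subgroup it generates has 58 elements.
The index is φ(59) / ord(23) = 58 / 58 = 1.

1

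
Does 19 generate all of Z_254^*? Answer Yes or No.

φ(254) = φ(2)·φ(127) = 1·126 = 126 = 2 · 3^2 · 7.
19 is a primitive root mod 254 iff 19^(φ(254)/q) ≢ 1 for every prime q | φ(254), i.e. q ∈ {2, 3, 7}.
19^63 ≡ 1 (mod 254)  [q = 2: ≡ 1 ✗]
19^42 ≡ 1 (mod 254)  [q = 3: ≡ 1 ✗]
19^18 ≡ 1 (mod 254)  [q = 7: ≡ 1 ✗]
Since 19^63 ≡ 1, the order of 19 divides 63 < 126, so 19 is not a primitive root.

No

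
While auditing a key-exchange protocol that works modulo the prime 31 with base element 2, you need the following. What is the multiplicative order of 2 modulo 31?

5

The order of 2 must divide φ(31) = 31 − 1 = 30 = 2 · 3 · 5.
Divisors of 30: 1, 2, 3, 5, 6, 10, 15, 30.
Test each divisor d:
2^1 ≡ 2
2^2 ≡ 4
2^3 ≡ 8
2^5 ≡ 1
Therefore the multiplicative order of 2 modulo 31 is 5.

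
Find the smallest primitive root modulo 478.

7

φ(478) = φ(2)·φ(239) = 1·238 = 238 = 2 · 7 · 17.
Test candidates g = 2, 3, … against the prime factors q ∈ {2, 7, 17} of φ(478): g is a generator iff g^(238/q) ≢ 1 for every such q.
g = 2: gcd(2, 478) = 2 > 1, not a unit — skip.
g = 3: 3^119 ≡ 1 — hits 1, so not a primitive root.
g = 4: gcd(4, 478) = 2 > 1, not a unit — skip.
g = 5: 5^119 ≡ 1 — hits 1, so not a primitive root.
g = 6: gcd(6, 478) = 2 > 1, not a unit — skip.
g = 7: 7^119 ≡ 477; 7^34 ≡ 263; 7^14 ≡ 211 — none is 1, so 7 is a primitive root.
So 7 is the smallest generator of (Z/478Z)^×.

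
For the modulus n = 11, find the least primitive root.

φ(11) = 11 − 1 = 10 = 2 · 5.
g is a primitive root iff g^(10/q) ≢ 1 (mod 11) for each prime q ∈ {2, 5}.
g = 2: 2^5 ≡ 10; 2^2 ≡ 4 — none is 1, so 2 is a primitive root.
The smallest primitive root modulo 11 is 2.

2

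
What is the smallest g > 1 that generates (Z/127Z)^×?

φ(127) = 127 − 1 = 126 = 2 · 3^2 · 7.
g is a primitive root iff g^(126/q) ≢ 1 (mod 127) for each prime q ∈ {2, 3, 7}.
g = 2: 2^63 ≡ 1 — hits 1, so not a primitive root.
g = 3: 3^63 ≡ 126; 3^42 ≡ 107; 3^18 ≡ 4 — none is 1, so 3 is a primitive root.
So 3 is the smallest generator of (Z/127Z)^×.

3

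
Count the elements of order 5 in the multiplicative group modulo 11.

4

φ(11) = 11 − 1 = 10 = 2 · 5.
Since (Z/11Z)^× is cyclic of order 10, the number of elements of order d is φ(d) when d | 10 and 0 otherwise.
5 | 10, and φ(5) = 5 − 1 = 4.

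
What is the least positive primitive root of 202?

3

φ(202) = φ(2)·φ(101) = 1·100 = 100 = 2^2 · 5^2.
Test candidates g = 2, 3, … against the prime factors q ∈ {2, 5} of φ(202): g is a generator iff g^(100/q) ≢ 1 for every such q.
g = 2: gcd(2, 202) = 2 > 1, not a unit — skip.
g = 3: 3^50 ≡ 201; 3^20 ≡ 185 — none is 1, so 3 is a primitive root.
Hence the least primitive root of 202 is 3.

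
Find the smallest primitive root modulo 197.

φ(197) = 197 − 1 = 196 = 2^2 · 7^2.
g is a primitive root iff g^(196/q) ≢ 1 (mod 197) for each prime q ∈ {2, 7}.
g = 2: 2^98 ≡ 196; 2^28 ≡ 104 — none is 1, so 2 is a primitive root.
So 2 is the smallest generator of (Z/197Z)^×.

2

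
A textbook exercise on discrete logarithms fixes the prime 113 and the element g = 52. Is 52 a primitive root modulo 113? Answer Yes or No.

φ(113) = 113 − 1 = 112 = 2^4 · 7.
Test 52^(112/q) mod 113 for each prime factor q of 112:
52^56 ≡ 1 (mod 113)  [q = 2: ≡ 1 ✗]
52^16 ≡ 106 (mod 113)  [q = 7: ≢ 1 ✓]
Since 52^56 ≡ 1, the order of 52 divides 56 < 112, so 52 is not a primitive root.

No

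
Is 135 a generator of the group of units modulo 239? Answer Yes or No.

φ(239) = 239 − 1 = 238 = 2 · 7 · 17.
135 is a primitive root mod 239 iff 135^(φ(239)/q) ≢ 1 for every prime q | φ(239), i.e. q ∈ {2, 7, 17}.
135^119 ≡ 1 (mod 239)  [q = 2: ≡ 1 ✗]
135^34 ≡ 201 (mod 239)  [q = 7: ≢ 1 ✓]
135^14 ≡ 36 (mod 239)  [q = 17: ≢ 1 ✓]
135^119 ≡ 1 shows ord(135) | 119, strictly less than φ(239); not a primitive root.

No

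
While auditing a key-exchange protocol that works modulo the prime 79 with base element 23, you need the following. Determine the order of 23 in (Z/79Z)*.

The order of 23 must divide φ(79) = 79 − 1 = 78 = 2 · 3 · 13.
Divisors of 78: 1, 2, 3, 6, 13, 26, 39, 78.
Compute 23^d (mod 79) for the divisors d until we hit 1:
23^1 ≡ 23 (mod 79)
23^2 ≡ 55 (mod 79)
23^3 ≡ 1 (mod 79) ✓
The smallest such exponent is 3, so the order of 23 is 3.

3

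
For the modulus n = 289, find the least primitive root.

3

φ(289) = φ(17^2) = 17·(17−1) = 272 = 2^4 · 17.
g is a primitive root iff g^(272/q) ≢ 1 (mod 289) for each prime q ∈ {2, 17}.
g = 2: 2^136 ≡ 1 — hits 1, so not a primitive root.
g = 3: 3^136 ≡ 288; 3^16 ≡ 171 — none is 1, so 3 is a primitive root.
So 3 is the smallest generator of (Z/289Z)^×.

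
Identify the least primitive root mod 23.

φ(23) = 23 − 1 = 22 = 2 · 11.
Test candidates g = 2, 3, … against the prime factors q ∈ {2, 11} of φ(23): g is a generator iff g^(22/q) ≢ 1 for every such q.
g = 2: 2^11 ≡ 1 — hits 1, so not a primitive root.
g = 3: 3^11 ≡ 1 — hits 1, so not a primitive root.
g = 4: 4^11 ≡ 1 — hits 1, so not a primitive root.
g = 5: 5^11 ≡ 22; 5^2 ≡ 2 — none is 1, so 5 is a primitive root.
So 5 is the smallest generator of (Z/23Z)^×.

5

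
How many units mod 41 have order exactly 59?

0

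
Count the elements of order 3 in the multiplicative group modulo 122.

φ(122) = φ(2)·φ(61) = 1·60 = 60 = 2^2 · 3 · 5.
Since (Z/122Z)^× is cyclic of order 60, the number of elements of order d is φ(d) when d | 60 and 0 otherwise.
3 | 60, and φ(3) = 3 − 1 = 2.

2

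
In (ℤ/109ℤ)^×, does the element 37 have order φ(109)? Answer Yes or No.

Yes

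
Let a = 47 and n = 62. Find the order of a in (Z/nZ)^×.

Since 47 ∈ (Z/62Z)^×, its order divides φ(62) = φ(2)·φ(31) = 1·30 = 30 = 2 · 3 · 5.
Divisors of 30: 1, 2, 3, 5, 6, 10, 15, 30.
Test each divisor d:
47^1 ≡ 47 (mod 62)
47^2 ≡ 39 (mod 62)
47^3 ≡ 35 (mod 62)
47^5 ≡ 1 (mod 62) ✓
The smallest such exponent is 5, so the order of 47 is 5.

5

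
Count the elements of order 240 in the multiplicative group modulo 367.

φ(367) = 367 − 1 = 366 = 2 · 3 · 61.
In a cyclic group of order 366, there are φ(d) elements of order d for each divisor d of 366, and zero for non-divisors.
240 does not divide 366, so no element of (Z/367Z)^× has order 240.

0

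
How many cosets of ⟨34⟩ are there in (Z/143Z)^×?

30

ord(34) | φ(143) = φ(11·13) = (11−1)·(13−1) = 10·12 = 120 = 2^3 · 3 · 5.
Divisors of 120: 1, 2, 3, 4, 5, 6, 8, 10, 12, 15, 20, 24, 30, 40, 60, 120.
Evaluate successive powers at the divisors of 120:
34^1 ≡ 34
34^2 ≡ 12
34^3 ≡ 122
34^4 ≡ 1
Thus |⟨34⟩| = ord(34) = 4.
The index is φ(143) / ord(34) = 120 / 4 = 30.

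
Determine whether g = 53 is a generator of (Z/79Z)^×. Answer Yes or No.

φ(79) = 79 − 1 = 78 = 2 · 3 · 13.
Test 53^(78/q) mod 79 for each prime factor q of 78:
53^39 ≡ 78 (mod 79)  [q = 2: ≢ 1 ✓]
53^26 ≡ 55 (mod 79)  [q = 3: ≢ 1 ✓]
53^6 ≡ 22 (mod 79)  [q = 13: ≢ 1 ✓]
Every test exponent gives a nontrivial residue, hence 53 generates the full group.

Yes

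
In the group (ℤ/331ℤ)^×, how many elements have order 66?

φ(331) = 331 − 1 = 330 = 2 · 3 · 5 · 11.
(Z/331Z)^× is cyclic (|G| = 330); a cyclic group of order m has exactly φ(d) elements of each order d | m, and none otherwise.
66 = 2 · 3 · 11 divides 330, and φ(66) = 20.

20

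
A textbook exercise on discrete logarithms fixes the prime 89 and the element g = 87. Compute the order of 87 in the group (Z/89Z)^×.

22

By Lagrange's theorem, ord_89(87) divides φ(89) = 89 − 1 = 88 = 2^3 · 11.
Divisors of 88: 1, 2, 4, 8, 11, 22, 44, 88.
Test each divisor d:
87^1 ≡ 87 (mod 89)
87^2 ≡ 4 (mod 89)
87^4 ≡ 16 (mod 89)
87^8 ≡ 78 (mod 89)
87^11 ≡ 88 (mod 89)
87^22 ≡ 1 (mod 89) ✓
So ord_89(87) = 22.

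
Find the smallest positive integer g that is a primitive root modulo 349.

2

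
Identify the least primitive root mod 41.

φ(41) = 41 − 1 = 40 = 2^3 · 5.
Test candidates g = 2, 3, … against the prime factors q ∈ {2, 5} of φ(41): g is a generator iff g^(40/q) ≢ 1 for every such q.
g = 2: 2^20 ≡ 1 — hits 1, so not a primitive root.
g = 3: 3^20 ≡ 40; 3^8 ≡ 1 — hits 1, so not a primitive root.
g = 4: 4^20 ≡ 1 — hits 1, so not a primitive root.
g = 5: 5^20 ≡ 1 — hits 1, so not a primitive root.
g = 6: 6^20 ≡ 40; 6^8 ≡ 10 — none is 1, so 6 is a primitive root.
Hence the least primitive root of 41 is 6.

6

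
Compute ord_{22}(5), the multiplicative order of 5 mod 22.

5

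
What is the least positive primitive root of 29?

2

φ(29) = 29 − 1 = 28 = 2^2 · 7.
Test candidates g = 2, 3, … against the prime factors q ∈ {2, 7} of φ(29): g is a generator iff g^(28/q) ≢ 1 for every such q.
g = 2: 2^14 ≡ 28; 2^4 ≡ 16 — none is 1, so 2 is a primitive root.
So 2 is the smallest generator of (Z/29Z)^×.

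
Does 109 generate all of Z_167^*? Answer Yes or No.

Yes

φ(167) = 167 − 1 = 166 = 2 · 83.
109 is a primitive root mod 167 iff 109^(φ(167)/q) ≢ 1 for every prime q | φ(167), i.e. q ∈ {2, 83}.
109^83 ≡ 166 (mod 167)  [q = 2: ≢ 1 ✓]
109^2 ≡ 24 (mod 167)  [q = 83: ≢ 1 ✓]
None equal 1, so ord_167(109) = 166: 109 is a primitive root.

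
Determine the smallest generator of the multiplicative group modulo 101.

φ(101) = 101 − 1 = 100 = 2^2 · 5^2.
Test candidates g = 2, 3, … against the prime factors q ∈ {2, 5} of φ(101): g is a generator iff g^(100/q) ≢ 1 for every such q.
g = 2: 2^50 ≡ 100; 2^20 ≡ 95 — none is 1, so 2 is a primitive root.
Hence the least primitive root of 101 is 2.

2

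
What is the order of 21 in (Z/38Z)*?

18

By Lagrange's theorem, ord_38(21) divides φ(38) = φ(2)·φ(19) = 1·18 = 18 = 2 · 3^2.
Divisors of 18: 1, 2, 3, 6, 9, 18.
Check 21^d mod 38 for each divisor in increasing order:
21^1 ≡ 21
21^2 ≡ 23
21^3 ≡ 27
21^6 ≡ 7
21^9 ≡ 37
21^18 ≡ 1
So ord_38(21) = 18.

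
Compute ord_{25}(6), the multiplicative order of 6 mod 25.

5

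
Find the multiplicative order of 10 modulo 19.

18

ord(10) | φ(19) = 19 − 1 = 18 = 2 · 3^2.
Divisors of 18: 1, 2, 3, 6, 9, 18.
Check 10^d mod 19 for each divisor in increasing order:
10^1 ≡ 10 (mod 19)
10^2 ≡ 5 (mod 19)
10^3 ≡ 12 (mod 19)
10^6 ≡ 11 (mod 19)
10^9 ≡ 18 (mod 19)
10^18 ≡ 1 (mod 19) ✓
Therefore the multiplicative order of 10 modulo 19 is 18.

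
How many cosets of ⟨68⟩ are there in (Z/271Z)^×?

2

The order of 68 must divide φ(271) = 271 − 1 = 270 = 2 · 3^3 · 5.
Divisors of 270: 1, 2, 3, 5, 6, 9, 10, 15, 18, 27, 30, 45, 54, 90, 135, 270.
Compute 68^d (mod 271) for the divisors d until we hit 1:
68^1 ≡ 68 (mod 271)
68^2 ≡ 17 (mod 271)
68^3 ≡ 72 (mod 271)
68^5 ≡ 140 (mod 271)
68^6 ≡ 35 (mod 271)
68^9 ≡ 81 (mod 271)
68^10 ≡ 88 (mod 271)
68^15 ≡ 125 (mod 271)
68^18 ≡ 57 (mod 271)
68^27 ≡ 10 (mod 271)
68^30 ≡ 178 (mod 271)
68^45 ≡ 28 (mod 271)
68^54 ≡ 100 (mod 271)
68^90 ≡ 242 (mod 271)
68^135 ≡ 1 (mod 271) ✓
So ord_271(68) = 135, hence |⟨68⟩| = 135.
Index = |(Z/271Z)^×| / |⟨68⟩| = 270 / 135 = 2.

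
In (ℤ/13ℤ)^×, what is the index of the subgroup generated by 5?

The order of 5 must divide φ(13) = 13 − 1 = 12 = 2^2 · 3.
Divisors of 12: 1, 2, 3, 4, 6, 12.
Check 5^d mod 13 for each divisor in increasing order:
5^1 ≡ 5 (mod 13)
5^2 ≡ 12 (mod 13)
5^3 ≡ 8 (mod 13)
5^4 ≡ 1 (mod 13) ✓
So ord_13(5) = 4, hence |⟨5⟩| = 4.
The index is φ(13) / ord(5) = 12 / 4 = 3.

3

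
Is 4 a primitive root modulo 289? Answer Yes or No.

No

φ(289) = φ(17^2) = 17·(17−1) = 272 = 2^4 · 17.
It suffices to check that the order of 4 is not a proper divisor of 272: compute 4^(272/q) for q ∈ {2, 17}.
4^136 ≡ 1 (mod 289)  [q = 2: ≡ 1 ✗]
4^16 ≡ 154 (mod 289)  [q = 17: ≢ 1 ✓]
The check at q = 2 fails, so 4 generates a proper subgroup.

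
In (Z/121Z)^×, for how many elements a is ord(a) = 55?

40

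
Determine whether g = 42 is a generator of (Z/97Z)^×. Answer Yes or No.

φ(97) = 97 − 1 = 96 = 2^5 · 3.
Test 42^(96/q) mod 97 for each prime factor q of 96:
42^48 ≡ 96 (mod 97)  [q = 2: ≢ 1 ✓]
42^32 ≡ 1 (mod 97)  [q = 3: ≡ 1 ✗]
The check at q = 3 fails, so 42 generates a proper subgroup.

No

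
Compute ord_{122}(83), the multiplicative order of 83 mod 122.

Since 83 ∈ (Z/122Z)^×, its order divides φ(122) = φ(2)·φ(61) = 1·60 = 60 = 2^2 · 3 · 5.
Divisors of 60: 1, 2, 3, 4, 5, 6, 10, 12, 15, 20, 30, 60.
Test each divisor d:
83^1 ≡ 83 (mod 122)
83^2 ≡ 57 (mod 122)
83^3 ≡ 95 (mod 122)
83^4 ≡ 77 (mod 122)
83^5 ≡ 47 (mod 122)
83^6 ≡ 119 (mod 122)
83^10 ≡ 13 (mod 122)
83^12 ≡ 9 (mod 122)
83^15 ≡ 1 (mod 122) ✓
So ord_122(83) = 15.

15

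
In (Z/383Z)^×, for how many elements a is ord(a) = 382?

190

φ(383) = 383 − 1 = 382 = 2 · 191.
Since (Z/383Z)^× is cyclic of order 382, the number of elements of order d is φ(d) when d | 382 and 0 otherwise.
382 = 2 · 191 divides 382, and φ(382) = 190.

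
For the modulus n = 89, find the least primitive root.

φ(89) = 89 − 1 = 88 = 2^3 · 11.
Test candidates g = 2, 3, … against the prime factors q ∈ {2, 11} of φ(89): g is a generator iff g^(88/q) ≢ 1 for every such q.
g = 2: 2^44 ≡ 1 — hits 1, so not a primitive root.
g = 3: 3^44 ≡ 88; 3^8 ≡ 64 — none is 1, so 3 is a primitive root.
The smallest primitive root modulo 89 is 3.

3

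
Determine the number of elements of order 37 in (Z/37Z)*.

0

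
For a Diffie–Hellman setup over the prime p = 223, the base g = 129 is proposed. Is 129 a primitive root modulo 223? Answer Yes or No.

φ(223) = 223 − 1 = 222 = 2 · 3 · 37.
It suffices to check that the order of 129 is not a proper divisor of 222: compute 129^(222/q) for q ∈ {2, 3, 37}.
129^111 ≡ 222 (mod 223)  [q = 2: ≢ 1 ✓]
129^74 ≡ 39 (mod 223)  [q = 3: ≢ 1 ✓]
129^6 ≡ 30 (mod 223)  [q = 37: ≢ 1 ✓]
Every test exponent gives a nontrivial residue, hence 129 generates the full group.

Yes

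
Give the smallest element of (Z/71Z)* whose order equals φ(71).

φ(71) = 71 − 1 = 70 = 2 · 5 · 7.
g is a primitive root iff g^(70/q) ≢ 1 (mod 71) for each prime q ∈ {2, 5, 7}.
g = 2: 2^35 ≡ 1 — hits 1, so not a primitive root.
g = 3: 3^35 ≡ 1 — hits 1, so not a primitive root.
g = 4: 4^35 ≡ 1 — hits 1, so not a primitive root.
g = 5: 5^35 ≡ 1 — hits 1, so not a primitive root.
g = 6: 6^35 ≡ 1 — hits 1, so not a primitive root.
g = 7: 7^35 ≡ 70; 7^14 ≡ 54; 7^10 ≡ 45 — none is 1, so 7 is a primitive root.
So 7 is the smallest generator of (Z/71Z)^×.

7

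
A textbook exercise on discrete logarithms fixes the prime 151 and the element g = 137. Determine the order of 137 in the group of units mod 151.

75

By Lagrange's theorem, ord_151(137) divides φ(151) = 151 − 1 = 150 = 2 · 3 · 5^2.
Divisors of 150: 1, 2, 3, 5, 6, 10, 15, 25, 30, 50, 75, 150.
Compute 137^d (mod 151) for the divisors d until we hit 1:
137^1 ≡ 137 (mod 151)
137^2 ≡ 45 (mod 151)
137^3 ≡ 125 (mod 151)
137^5 ≡ 38 (mod 151)
137^6 ≡ 72 (mod 151)
137^10 ≡ 85 (mod 151)
137^15 ≡ 59 (mod 151)
137^25 ≡ 32 (mod 151)
137^30 ≡ 8 (mod 151)
137^50 ≡ 118 (mod 151)
137^75 ≡ 1 (mod 151) ✓
The smallest such exponent is 75, so the order of 137 is 75.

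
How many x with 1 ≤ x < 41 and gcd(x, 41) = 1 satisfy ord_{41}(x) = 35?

φ(41) = 41 − 1 = 40 = 2^3 · 5.
In a cyclic group of order 40, there are φ(d) elements of order d for each divisor d of 40, and zero for non-divisors.
35 does not divide 40, so no element of (Z/41Z)^× has order 35.

0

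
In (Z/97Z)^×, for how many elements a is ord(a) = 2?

φ(97) = 97 − 1 = 96 = 2^5 · 3.
In a cyclic group of order 96, there are φ(d) elements of order d for each divisor d of 96, and zero for non-divisors.
2 | 96, and φ(2) = 2 − 1 = 1.

1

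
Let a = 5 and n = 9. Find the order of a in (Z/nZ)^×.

6

The order of 5 must divide φ(9) = φ(3^2) = 3·(3−1) = 6 = 2 · 3.
Divisors of 6: 1, 2, 3, 6.
Compute 5^d (mod 9) for the divisors d until we hit 1:
5^1 ≡ 5 (mod 9)
5^2 ≡ 7 (mod 9)
5^3 ≡ 8 (mod 9)
5^6 ≡ 1 (mod 9) ✓
Hence ord(5) = 6.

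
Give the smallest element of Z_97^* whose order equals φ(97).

5

φ(97) = 97 − 1 = 96 = 2^5 · 3.
Test candidates g = 2, 3, … against the prime factors q ∈ {2, 3} of φ(97): g is a generator iff g^(96/q) ≢ 1 for every such q.
g = 2: 2^48 ≡ 1 — hits 1, so not a primitive root.
g = 3: 3^48 ≡ 1 — hits 1, so not a primitive root.
g = 4: 4^48 ≡ 1 — hits 1, so not a primitive root.
g = 5: 5^48 ≡ 96; 5^32 ≡ 35 — none is 1, so 5 is a primitive root.
So 5 is the smallest generator of (Z/97Z)^×.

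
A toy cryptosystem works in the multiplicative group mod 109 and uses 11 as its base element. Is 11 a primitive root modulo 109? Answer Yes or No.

φ(109) = 109 − 1 = 108 = 2^2 · 3^3.
11 is a primitive root mod 109 iff 11^(φ(109)/q) ≢ 1 for every prime q | φ(109), i.e. q ∈ {2, 3}.
11^54 ≡ 108 (mod 109)  [q = 2: ≢ 1 ✓]
11^36 ≡ 45 (mod 109)  [q = 3: ≢ 1 ✓]
All checks pass, so 11 has order 108 and is a primitive root modulo 109.

Yes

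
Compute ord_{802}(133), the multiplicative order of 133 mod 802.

Since 133 ∈ (Z/802Z)^×, its order divides φ(802) = φ(2)·φ(401) = 1·400 = 400 = 2^4 · 5^2.
Divisors of 400: 1, 2, 4, 5, 8, 10, 16, 20, 25, 40, 50, 80, 100, 200, 400.
Test each divisor d:
133^1 ≡ 133 (mod 802)
133^2 ≡ 45 (mod 802)
133^4 ≡ 421 (mod 802)
133^5 ≡ 655 (mod 802)
133^8 ≡ 801 (mod 802)
133^10 ≡ 757 (mod 802)
133^16 ≡ 1 (mod 802) ✓
The smallest such exponent is 16, so the order of 133 is 16.

16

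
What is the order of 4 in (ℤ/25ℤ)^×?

10

By Lagrange's theorem, ord_25(4) divides φ(25) = φ(5^2) = 5·(5−1) = 20 = 2^2 · 5.
Divisors of 20: 1, 2, 4, 5, 10, 20.
Evaluate successive powers at the divisors of 20:
4^1 ≡ 4 (mod 25)
4^2 ≡ 16 (mod 25)
4^4 ≡ 6 (mod 25)
4^5 ≡ 24 (mod 25)
4^10 ≡ 1 (mod 25) ✓
Hence ord(4) = 10.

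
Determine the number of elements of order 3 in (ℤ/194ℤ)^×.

φ(194) = φ(2)·φ(97) = 1·96 = 96 = 2^5 · 3.
In a cyclic group of order 96, there are φ(d) elements of order d for each divisor d of 96, and zero for non-divisors.
3 | 96, and φ(3) = 3 − 1 = 2.

2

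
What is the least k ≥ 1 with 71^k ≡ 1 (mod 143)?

60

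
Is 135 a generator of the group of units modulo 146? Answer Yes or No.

φ(146) = φ(2)·φ(73) = 1·72 = 72 = 2^3 · 3^2.
It suffices to check that the order of 135 is not a proper divisor of 72: compute 135^(72/q) for q ∈ {2, 3}.
135^36 ≡ 145 (mod 146)  [q = 2: ≢ 1 ✓]
135^24 ≡ 81 (mod 146)  [q = 3: ≢ 1 ✓]
None equal 1, so ord_146(135) = 72: 135 is a primitive root.

Yes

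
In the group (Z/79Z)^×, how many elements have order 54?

φ(79) = 79 − 1 = 78 = 2 · 3 · 13.
(Z/79Z)^× is cyclic (|G| = 78); a cyclic group of order m has exactly φ(d) elements of each order d | m, and none otherwise.
Here 78 is not a multiple of 54, so there are no elements of order 54.

0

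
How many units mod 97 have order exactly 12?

φ(97) = 97 − 1 = 96 = 2^5 · 3.
(Z/97Z)^× is cyclic (|G| = 96); a cyclic group of order m has exactly φ(d) elements of each order d | m, and none otherwise.
12 = 2^2 · 3 divides 96, and φ(12) = 4.

4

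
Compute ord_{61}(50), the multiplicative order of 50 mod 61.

4

By Lagrange's theorem, ord_61(50) divides φ(61) = 61 − 1 = 60 = 2^2 · 3 · 5.
Divisors of 60: 1, 2, 3, 4, 5, 6, 10, 12, 15, 20, 30, 60.
Evaluate successive powers at the divisors of 60:
50^1 ≡ 50
50^2 ≡ 60
50^3 ≡ 11
50^4 ≡ 1
The smallest such exponent is 4, so the order of 50 is 4.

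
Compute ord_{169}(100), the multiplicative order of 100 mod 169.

The order of 100 must divide φ(169) = φ(13^2) = 13·(13−1) = 156 = 2^2 · 3 · 13.
Divisors of 156: 1, 2, 3, 4, 6, 12, 13, 26, 39, 52, 78, 156.
Evaluate successive powers at the divisors of 156:
100^1 ≡ 100 (mod 169)
100^2 ≡ 29 (mod 169)
100^3 ≡ 27 (mod 169)
100^4 ≡ 165 (mod 169)
100^6 ≡ 53 (mod 169)
100^12 ≡ 105 (mod 169)
100^13 ≡ 22 (mod 169)
100^26 ≡ 146 (mod 169)
100^39 ≡ 1 (mod 169) ✓
The smallest such exponent is 39, so the order of 100 is 39.

39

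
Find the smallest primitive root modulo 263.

5

φ(263) = 263 − 1 = 262 = 2 · 131.
g is a primitive root iff g^(262/q) ≢ 1 (mod 263) for each prime q ∈ {2, 131}.
g = 2: 2^131 ≡ 1 — hits 1, so not a primitive root.
g = 3: 3^131 ≡ 1 — hits 1, so not a primitive root.
g = 4: 4^131 ≡ 1 — hits 1, so not a primitive root.
g = 5: 5^131 ≡ 262; 5^2 ≡ 25 — none is 1, so 5 is a primitive root.
So 5 is the smallest generator of (Z/263Z)^×.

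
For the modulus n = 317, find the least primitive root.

φ(317) = 317 − 1 = 316 = 2^2 · 79.
g is a primitive root iff g^(316/q) ≢ 1 (mod 317) for each prime q ∈ {2, 79}.
g = 2: 2^158 ≡ 316; 2^4 ≡ 16 — none is 1, so 2 is a primitive root.
The smallest primitive root modulo 317 is 2.

2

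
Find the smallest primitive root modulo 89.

φ(89) = 89 − 1 = 88 = 2^3 · 11.
Test candidates g = 2, 3, … against the prime factors q ∈ {2, 11} of φ(89): g is a generator iff g^(88/q) ≢ 1 for every such q.
g = 2: 2^44 ≡ 1 — hits 1, so not a primitive root.
g = 3: 3^44 ≡ 88; 3^8 ≡ 64 — none is 1, so 3 is a primitive root.
So 3 is the smallest generator of (Z/89Z)^×.

3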